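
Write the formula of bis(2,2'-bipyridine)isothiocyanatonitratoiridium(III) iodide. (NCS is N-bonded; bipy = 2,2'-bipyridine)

Ligands: 1 nitrato (NO3, -1), 1 isothiocyanato (NCS, -1), 2 2,2'-bipyridine (bipy, neutral). Ligand charge sum = -2.
Charge balance with iodide (-1) requires 1 complex ion per 1 iodide.

[Ir(bipy)2(NCS)(NO3)]I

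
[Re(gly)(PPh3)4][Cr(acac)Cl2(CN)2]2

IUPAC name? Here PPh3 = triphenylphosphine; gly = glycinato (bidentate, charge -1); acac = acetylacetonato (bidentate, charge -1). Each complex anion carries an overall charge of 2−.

The complex anion is given as 2−; its ligand charges sum to -5, so Cr = +3.
With 2 anions per cation, the cation must be 2×2 = 4+.
Cation: ligand charges sum to -1; for the ion to be 4+, Re = +5.

(glycinato)tetrakis(triphenylphosphine)rhenium(V) (acetylacetonato)dichlorodicyanochromate(III)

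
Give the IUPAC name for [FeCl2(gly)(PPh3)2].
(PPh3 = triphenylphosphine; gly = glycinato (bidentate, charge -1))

dichloro(glycinato)bis(triphenylphosphine)iron(III)

There is no counter-ion, so the complex is neutral overall.
Ligand charges: 2×chloro (-1 each), 2×triphenylphosphine (neutral), 1×glycinato (-1 each); total -3. So Fe + (-3) = 0, giving Fe = +3.
Ligands are named alphabetically: chloro before glycinato before triphenylphosphine.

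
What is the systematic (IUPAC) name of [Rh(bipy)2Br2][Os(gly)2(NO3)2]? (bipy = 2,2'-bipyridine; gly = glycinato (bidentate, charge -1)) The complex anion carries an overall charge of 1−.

Both ions are complex: the cation is named first with the plain metal name, the anion second with the -ate form; each ion's ligands are alphabetised independently.
The complex anion is given as 1−; its ligand charges sum to -4, so Os = +3.
A 1:1 salt means the cation carries the equal and opposite charge, 1+.
Cation: ligand charges sum to -2; for the ion to be 1+, Rh = +3.

bis(2,2'-bipyridine)dibromorhodium(III) bis(glycinato)dinitratoosmate(III)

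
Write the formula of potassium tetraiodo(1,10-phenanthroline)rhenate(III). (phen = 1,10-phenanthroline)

Ligands: 4 iodo (I, -1), 1 1,10-phenanthroline (phen, neutral). Ligand charge sum = -4.
With Re in oxidation state +3, the complex ion is [Re...]^1−.
Charge balance with potassium (+1) requires 1 complex ion per 1 potassium.

K[ReI4(phen)]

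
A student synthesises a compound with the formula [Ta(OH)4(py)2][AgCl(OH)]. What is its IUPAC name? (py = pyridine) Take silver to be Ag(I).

tetrahydroxobis(pyridine)tantalum(V) chlorohydroxoargentate(I)

Ag is given as +1; the anion's ligand charges sum to -2, so the complex anion is 1−.
A 1:1 salt means the cation carries the equal and opposite charge, 1+.
Cation: ligand charges sum to -4; for the ion to be 1+, Ta = +5.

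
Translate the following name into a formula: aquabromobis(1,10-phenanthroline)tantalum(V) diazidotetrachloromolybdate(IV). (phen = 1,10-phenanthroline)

Cation [Ta…]: ligand charges -1, Ta(V) ⇒ ion charge 4+.
Anion [Mo…]: ligand charges -6, Mo(IV) ⇒ ion charge 2−.
One 4+ cation requires 2 of the 2− anion.

[TaBr(H2O)(phen)2][MoCl4(N3)2]2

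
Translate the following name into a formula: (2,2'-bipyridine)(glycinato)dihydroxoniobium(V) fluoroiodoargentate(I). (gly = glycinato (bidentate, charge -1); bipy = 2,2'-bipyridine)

[Nb(bipy)(gly)(OH)2][AgFI]2

Cation [Nb…]: ligand charges -3, Nb(V) ⇒ ion charge 2+.
Anion [Ag…]: ligand charges -2, Ag(I) ⇒ ion charge 1−.
One 2+ cation requires 2 of the 1− anion.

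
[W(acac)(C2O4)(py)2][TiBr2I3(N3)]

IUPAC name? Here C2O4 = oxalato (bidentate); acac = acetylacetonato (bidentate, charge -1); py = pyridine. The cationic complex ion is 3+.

Both ions are complex: the cation is named first with the plain metal name, the anion second with the -ate form; each ion's ligands are alphabetised independently.
The complex cation is given as 3+; its ligand charges sum to -3, so W = +6.
A 1:1 salt means the anion carries the equal and opposite charge, 3−.
Anion: ligand charges sum to -6; for the ion to be 3−, Ti = +3.

(acetylacetonato)oxalatobis(pyridine)tungsten(VI) azidodibromotriiodotitanate(III)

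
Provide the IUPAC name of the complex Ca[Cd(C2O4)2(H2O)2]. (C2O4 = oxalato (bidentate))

calcium diaquadioxalatocadmate(II)

The 1 calcium counter-ion carries a total charge of +2, so each complex ion is 2−.
Ligand charges: 2×aqua (neutral), 2×oxalato (-2 each); total -4. So Cd + (-4) = 2−, giving Cd = +2.
The complex ion is anionic, so cadmium takes the -ate form cadmate(II).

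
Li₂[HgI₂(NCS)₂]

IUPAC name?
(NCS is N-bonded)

lithium diiododiisothiocyanatomercurate(II)

The 2 lithium counter-ions carry a total charge of +2, so each complex ion is 2−.
Ligand charges: 2×iodo (-1 each), 2×isothiocyanato (-1 each); total -4. So Hg + (-4) = 2−, giving Hg = +2.
Ligands are named alphabetically: iodo before isothiocyanato.
The complex ion is anionic, so mercury takes the -ate form mercurate(II).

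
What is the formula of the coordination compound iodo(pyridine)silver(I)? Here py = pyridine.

[AgI(py)]

Ligands: 1 iodo (I, -1), 1 pyridine (py, neutral). Ligand charge sum = -1.
With Ag in oxidation state +1, the complex ion is [Ag...].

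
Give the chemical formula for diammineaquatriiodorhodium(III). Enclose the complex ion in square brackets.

Ligands: 1 aqua (H2O, neutral), 3 iodo (I, -1), 2 ammine (NH3, neutral). Ligand charge sum = -3.
With Rh in oxidation state +3, the complex ion is [Rh...].

[Rh(H2O)I3(NH3)2]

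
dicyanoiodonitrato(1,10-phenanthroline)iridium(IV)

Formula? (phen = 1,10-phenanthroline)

[Ir(CN)2I(NO3)(phen)]

Ligands: 1 iodo (I, -1), 1 nitrato (NO3, -1), 2 cyano (CN, -1), 1 1,10-phenanthroline (phen, neutral). Ligand charge sum = -4.
With Ir in oxidation state +4, the complex ion is [Ir...].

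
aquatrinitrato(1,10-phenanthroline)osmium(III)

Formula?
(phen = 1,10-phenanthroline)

Ligands: 3 nitrato (NO3, -1), 1 aqua (H2O, neutral), 1 1,10-phenanthroline (phen, neutral). Ligand charge sum = -3.
With Os in oxidation state +3, the complex ion is [Os...].

[Os(H2O)(NO3)3(phen)]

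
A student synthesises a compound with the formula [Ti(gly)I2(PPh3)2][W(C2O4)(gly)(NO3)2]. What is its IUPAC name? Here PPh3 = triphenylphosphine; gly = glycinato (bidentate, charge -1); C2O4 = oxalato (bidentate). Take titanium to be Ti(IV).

(glycinato)diiodobis(triphenylphosphine)titanium(IV) (glycinato)dinitratooxalatotungstate(IV)

Both ions are complex: the cation is named first with the plain metal name, the anion second with the -ate form; each ion's ligands are alphabetised independently.
Ti is given as +4; the cation's ligand charges sum to -3, so the complex cation is 1+.
A 1:1 salt means the anion carries the equal and opposite charge, 1−.
Anion: ligand charges sum to -5; for the ion to be 1−, W = +4.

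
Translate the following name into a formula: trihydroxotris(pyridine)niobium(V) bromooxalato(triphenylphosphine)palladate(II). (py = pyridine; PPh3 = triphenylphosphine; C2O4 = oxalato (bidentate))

[Nb(OH)3(py)3][PdBr(C2O4)(PPh3)]2

Cation [Nb…]: ligand charges -3, Nb(V) ⇒ ion charge 2+.
Anion [Pd…]: ligand charges -3, Pd(II) ⇒ ion charge 1−.
One 2+ cation requires 2 of the 1− anion.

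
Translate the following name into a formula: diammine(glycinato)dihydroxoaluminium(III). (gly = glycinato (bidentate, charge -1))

Ligands: 2 ammine (NH3, neutral), 2 hydroxo (OH, -1), 1 glycinato (gly, -1). Ligand charge sum = -3.
With Al in oxidation state +3, the complex ion is [Al...].

[Al(gly)(NH3)2(OH)2]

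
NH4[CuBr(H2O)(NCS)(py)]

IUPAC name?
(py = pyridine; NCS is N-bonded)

The 1 ammonium counter-ion carries a total charge of +1, so each complex ion is 1−.
Ligand charges: 1×pyridine (neutral), 1×aqua (neutral), 1×bromo (-1 each), 1×isothiocyanato (-1 each); total -2. So Cu + (-2) = 1−, giving Cu = +1.
The complex ion is anionic, so copper takes the -ate form cuprate(I).

ammonium aquabromoisothiocyanato(pyridine)cuprate(I)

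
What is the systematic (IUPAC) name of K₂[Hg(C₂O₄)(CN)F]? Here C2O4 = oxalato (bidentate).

potassium cyanofluorooxalatomercurate(II)

The 2 potassium counter-ions carry a total charge of +2, so each complex ion is 2−.
Ligand charges: 1×fluoro (-1 each), 1×cyano (-1 each), 1×oxalato (-2 each); total -4. So Hg + (-4) = 2−, giving Hg = +2.
The complex ion is anionic, so mercury takes the -ate form mercurate(II).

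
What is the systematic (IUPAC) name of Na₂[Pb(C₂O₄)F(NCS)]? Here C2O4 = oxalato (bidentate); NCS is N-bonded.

The 2 sodium counter-ions carry a total charge of +2, so each complex ion is 2−.
Ligand charges: 1×oxalato (-2 each), 1×isothiocyanato (-1 each), 1×fluoro (-1 each); total -4. So Pb + (-4) = 2−, giving Pb = +2.
The complex ion is anionic, so lead takes the -ate form plumbate(II).

sodium fluoroisothiocyanatooxalatoplumbate(II)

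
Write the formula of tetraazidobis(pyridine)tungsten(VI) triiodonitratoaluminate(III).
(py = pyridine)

Cation [W…]: ligand charges -4, W(VI) ⇒ ion charge 2+.
Anion [Al…]: ligand charges -4, Al(III) ⇒ ion charge 1−.

[W(N3)4(py)2][AlI3(NO3)]2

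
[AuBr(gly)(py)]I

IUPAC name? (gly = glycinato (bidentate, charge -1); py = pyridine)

The 1 iodide counter-ion carries a total charge of -1, so each complex ion is 1+.
Ligand charges: 1×glycinato (-1 each), 1×pyridine (neutral), 1×bromo (-1 each); total -2. So Au + (-2) = 1+, giving Au = +3.
Ligands are named alphabetically: bromo before glycinato before pyridine.

bromo(glycinato)(pyridine)gold(III) iodide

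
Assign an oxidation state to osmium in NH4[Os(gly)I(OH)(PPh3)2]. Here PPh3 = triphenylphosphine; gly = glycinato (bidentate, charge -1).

1 ammonium outside the brackets (+1 each) → the complex ion is 1−.
Ligand charges: 2×PPh3 neutral; 1×OH = -1; 1×gly = -1; 1×I = -1; sum -3.
Os + (-3) = 1− ⇒ Os is +2.

+2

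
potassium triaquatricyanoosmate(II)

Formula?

Ligands: 3 aqua (H2O, neutral), 3 cyano (CN, -1). Ligand charge sum = -3.
Charge balance with potassium (+1) requires 1 complex ion per 1 potassium.

K[Os(CN)3(H2O)3]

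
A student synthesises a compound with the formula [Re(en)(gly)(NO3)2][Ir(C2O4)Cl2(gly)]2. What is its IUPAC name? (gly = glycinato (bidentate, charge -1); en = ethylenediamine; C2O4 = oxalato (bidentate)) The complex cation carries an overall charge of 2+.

(ethylenediamine)(glycinato)dinitratorhenium(V) dichloro(glycinato)oxalatoiridate(IV)

Both ions are complex: the cation is named first with the plain metal name, the anion second with the -ate form; each ion's ligands are alphabetised independently.
The complex cation is given as 2+; its ligand charges sum to -3, so Re = +5.
With 2 anions per cation, each anion must be 2/2 = 1−.
Anion: ligand charges sum to -5; for the ion to be 1−, Ir = +4.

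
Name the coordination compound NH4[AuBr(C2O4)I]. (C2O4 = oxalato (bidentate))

ammonium bromoiodooxalatoaurate(III)

The 1 ammonium counter-ion carries a total charge of +1, so each complex ion is 1−.
Ligand charges: 1×oxalato (-2 each), 1×iodo (-1 each), 1×bromo (-1 each); total -4. So Au + (-4) = 1−, giving Au = +3.
The complex ion is anionic, so gold takes the -ate form aurate(III).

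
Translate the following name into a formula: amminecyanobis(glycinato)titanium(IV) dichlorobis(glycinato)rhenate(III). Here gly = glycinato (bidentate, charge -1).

Cation [Ti…]: ligand charges -3, Ti(IV) ⇒ ion charge 1+.
Anion [Re…]: ligand charges -4, Re(III) ⇒ ion charge 1−.
One 1+ cation balances one 1− anion.

[Ti(CN)(gly)2(NH3)][ReCl2(gly)2]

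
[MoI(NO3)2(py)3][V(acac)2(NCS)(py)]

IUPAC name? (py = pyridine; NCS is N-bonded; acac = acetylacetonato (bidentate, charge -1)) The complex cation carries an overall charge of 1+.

iododinitratotris(pyridine)molybdenum(IV) bis(acetylacetonato)isothiocyanato(pyridine)vanadate(II)

The complex cation is given as 1+; its ligand charges sum to -3, so Mo = +4.
A 1:1 salt means the anion carries the equal and opposite charge, 1−.
Anion: ligand charges sum to -3; for the ion to be 1−, V = +2.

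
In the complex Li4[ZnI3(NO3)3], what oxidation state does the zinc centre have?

4 lithium outside the brackets (+1 each) → the complex ion is 4−.
Ligand charges: 3×NO3 = -3; 3×I = -3; sum -6.
Zn + (-6) = 4− ⇒ Zn is +2.

+2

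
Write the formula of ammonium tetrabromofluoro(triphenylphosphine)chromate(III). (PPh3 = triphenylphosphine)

Ligands: 4 bromo (Br, -1), 1 triphenylphosphine (PPh3, neutral), 1 fluoro (F, -1). Ligand charge sum = -5.
Charge balance with ammonium (+1) requires 1 complex ion per 2 ammonium.

(NH4)2[CrBr4F(PPh3)]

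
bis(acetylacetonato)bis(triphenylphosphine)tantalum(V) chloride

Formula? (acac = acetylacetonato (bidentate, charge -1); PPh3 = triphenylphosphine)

Ligands: 2 acetylacetonato (acac, -1), 2 triphenylphosphine (PPh3, neutral). Ligand charge sum = -2.
With Ta in oxidation state +5, the complex ion is [Ta...]^3+.
Charge balance with chloride (-1) requires 1 complex ion per 3 chloride.

[Ta(acac)2(PPh3)2]Cl3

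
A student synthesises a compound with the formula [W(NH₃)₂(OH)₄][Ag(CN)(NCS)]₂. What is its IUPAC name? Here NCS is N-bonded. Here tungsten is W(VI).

diamminetetrahydroxotungsten(VI) cyanoisothiocyanatoargentate(I)

W is given as +6; the cation's ligand charges sum to -4, so the complex cation is 2+.
With 2 anions per cation, each anion must be 2/2 = 1−.
Anion: ligand charges sum to -2; for the ion to be 1−, Ag = +1.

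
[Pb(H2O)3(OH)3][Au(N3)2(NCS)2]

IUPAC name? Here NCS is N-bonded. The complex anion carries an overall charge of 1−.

Both ions are complex: the cation is named first with the plain metal name, the anion second with the -ate form; each ion's ligands are alphabetised independently.
The complex anion is given as 1−; its ligand charges sum to -4, so Au = +3.
A 1:1 salt means the cation carries the equal and opposite charge, 1+.
Cation: ligand charges sum to -3; for the ion to be 1+, Pb = +4.

triaquatrihydroxolead(IV) diazidodiisothiocyanatoaurate(III)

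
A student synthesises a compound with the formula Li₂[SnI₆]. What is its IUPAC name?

The 2 lithium counter-ions carry a total charge of +2, so each complex ion is 2−.
Ligand charges: 6×iodo (-1 each); total -6. So Sn + (-6) = 2−, giving Sn = +4.
The complex ion is anionic, so tin takes the -ate form stannate(IV).

lithium hexaiodostannate(IV)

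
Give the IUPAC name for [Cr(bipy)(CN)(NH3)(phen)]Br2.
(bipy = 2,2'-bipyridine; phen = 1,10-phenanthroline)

ammine(2,2'-bipyridine)cyano(1,10-phenanthroline)chromium(III) bromide

The 2 bromide counter-ions carry a total charge of -2, so each complex ion is 2+.
Ligand charges: 1×2,2'-bipyridine (neutral), 1×1,10-phenanthroline (neutral), 1×cyano (-1 each), 1×ammine (neutral); total -1. So Cr + (-1) = 2+, giving Cr = +3.
Ligands are named alphabetically: ammine before bipyridine before cyano before phenanthroline.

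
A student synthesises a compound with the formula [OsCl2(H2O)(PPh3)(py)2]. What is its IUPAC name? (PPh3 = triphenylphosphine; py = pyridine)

There is no counter-ion, so the complex is neutral overall.
Ligand charges: 2×chloro (-1 each), 1×aqua (neutral), 1×triphenylphosphine (neutral), 2×pyridine (neutral); total -2. So Os + (-2) = 0, giving Os = +2.
Ligands are named alphabetically: aqua before chloro before pyridine before triphenylphosphine.

aquadichlorobis(pyridine)(triphenylphosphine)osmium(II)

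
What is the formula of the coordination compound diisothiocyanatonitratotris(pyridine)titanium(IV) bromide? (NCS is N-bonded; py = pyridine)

Ligands: 1 nitrato (NO3, -1), 2 isothiocyanato (NCS, -1), 3 pyridine (py, neutral). Ligand charge sum = -3.
With Ti in oxidation state +4, the complex ion is [Ti...]^1+.
Charge balance with bromide (-1) requires 1 complex ion per 1 bromide.

[Ti(NCS)2(NO3)(py)3]Br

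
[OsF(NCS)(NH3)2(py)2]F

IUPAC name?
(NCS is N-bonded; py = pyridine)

The 1 fluoride counter-ion carries a total charge of -1, so each complex ion is 1+.
Ligand charges: 1×fluoro (-1 each), 1×isothiocyanato (-1 each), 2×ammine (neutral), 2×pyridine (neutral); total -2. So Os + (-2) = 1+, giving Os = +3.
Ligands are named alphabetically: ammine before fluoro before isothiocyanato before pyridine.

diamminefluoroisothiocyanatobis(pyridine)osmium(III) fluoride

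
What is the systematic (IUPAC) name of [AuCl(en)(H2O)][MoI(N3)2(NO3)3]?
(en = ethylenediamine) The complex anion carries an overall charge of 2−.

aquachloro(ethylenediamine)gold(III) diazidoiodotrinitratomolybdate(IV)

The complex anion is given as 2−; its ligand charges sum to -6, so Mo = +4.
A 1:1 salt means the cation carries the equal and opposite charge, 2+.
Cation: ligand charges sum to -1; for the ion to be 2+, Au = +3.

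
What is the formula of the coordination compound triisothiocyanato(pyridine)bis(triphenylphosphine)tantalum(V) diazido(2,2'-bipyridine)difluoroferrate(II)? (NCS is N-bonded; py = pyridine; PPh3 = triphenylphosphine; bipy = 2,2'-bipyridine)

[Ta(NCS)3(PPh3)2(py)][Fe(bipy)F2(N3)2]

Cation [Ta…]: ligand charges -3, Ta(V) ⇒ ion charge 2+.
Anion [Fe…]: ligand charges -4, Fe(II) ⇒ ion charge 2−.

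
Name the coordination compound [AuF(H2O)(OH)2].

There is no counter-ion, so the complex is neutral overall.
Ligand charges: 1×aqua (neutral), 2×hydroxo (-1 each), 1×fluoro (-1 each); total -3. So Au + (-3) = 0, giving Au = +3.
Ligands are named alphabetically: aqua before fluoro before hydroxo.

aquafluorodihydroxogold(III)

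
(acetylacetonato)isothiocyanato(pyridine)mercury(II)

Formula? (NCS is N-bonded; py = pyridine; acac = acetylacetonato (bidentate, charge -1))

[Hg(acac)(NCS)(py)]

Ligands: 1 isothiocyanato (NCS, -1), 1 pyridine (py, neutral), 1 acetylacetonato (acac, -1). Ligand charge sum = -2.
With Hg in oxidation state +2, the complex ion is [Hg...].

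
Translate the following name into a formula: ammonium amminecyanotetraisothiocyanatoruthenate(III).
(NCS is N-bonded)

(NH4)2[Ru(CN)(NCS)4(NH3)]

Ligands: 1 cyano (CN, -1), 1 ammine (NH3, neutral), 4 isothiocyanato (NCS, -1). Ligand charge sum = -5.
Charge balance with ammonium (+1) requires 1 complex ion per 2 ammonium.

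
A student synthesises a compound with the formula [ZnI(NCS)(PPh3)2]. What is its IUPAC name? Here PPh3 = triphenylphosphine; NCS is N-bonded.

iodoisothiocyanatobis(triphenylphosphine)zinc(II)

There is no counter-ion, so the complex is neutral overall.
Ligand charges: 1×iodo (-1 each), 2×triphenylphosphine (neutral), 1×isothiocyanato (-1 each); total -2. So Zn + (-2) = 0, giving Zn = +2.
Ligands are named alphabetically: iodo before isothiocyanato before triphenylphosphine.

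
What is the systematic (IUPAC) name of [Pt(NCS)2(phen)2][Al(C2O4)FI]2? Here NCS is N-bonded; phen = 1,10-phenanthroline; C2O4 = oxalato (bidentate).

Both ions are complex: the cation is named first with the plain metal name, the anion second with the -ate form; each ion's ligands are alphabetised independently.
Aluminium is always +3 in its complexes; the anion's ligand charges sum to -4, so the complex anion is 1−.
With 2 anions per cation, the cation must be 2×1 = 2+.
Cation: ligand charges sum to -2; for the ion to be 2+, Pt = +4.

diisothiocyanatobis(1,10-phenanthroline)platinum(IV) fluoroiodooxalatoaluminate(III)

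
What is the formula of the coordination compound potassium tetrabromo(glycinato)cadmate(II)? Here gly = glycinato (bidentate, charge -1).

Ligands: 1 glycinato (gly, -1), 4 bromo (Br, -1). Ligand charge sum = -5.
With Cd in oxidation state +2, the complex ion is [Cd...]^3−.
Charge balance with potassium (+1) requires 1 complex ion per 3 potassium.

K3[CdBr4(gly)]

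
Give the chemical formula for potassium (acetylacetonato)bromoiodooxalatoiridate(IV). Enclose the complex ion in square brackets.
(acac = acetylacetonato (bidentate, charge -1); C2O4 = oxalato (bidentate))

Ligands: 1 acetylacetonato (acac, -1), 1 bromo (Br, -1), 1 oxalato (C2O4, -2), 1 iodo (I, -1). Ligand charge sum = -5.
Charge balance with potassium (+1) requires 1 complex ion per 1 potassium.

K[Ir(acac)Br(C2O4)I]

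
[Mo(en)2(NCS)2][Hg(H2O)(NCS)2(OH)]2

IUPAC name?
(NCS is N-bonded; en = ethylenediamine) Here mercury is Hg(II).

Hg is given as +2; the anion's ligand charges sum to -3, so the complex anion is 1−.
With 2 anions per cation, the cation must be 2×1 = 2+.
Cation: ligand charges sum to -2; for the ion to be 2+, Mo = +4.

bis(ethylenediamine)diisothiocyanatomolybdenum(IV) aquahydroxodiisothiocyanatomercurate(II)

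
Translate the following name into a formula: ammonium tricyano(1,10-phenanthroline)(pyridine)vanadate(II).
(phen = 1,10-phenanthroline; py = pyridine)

NH4[V(CN)3(phen)(py)]

Ligands: 1 1,10-phenanthroline (phen, neutral), 3 cyano (CN, -1), 1 pyridine (py, neutral). Ligand charge sum = -3.
Charge balance with ammonium (+1) requires 1 complex ion per 1 ammonium.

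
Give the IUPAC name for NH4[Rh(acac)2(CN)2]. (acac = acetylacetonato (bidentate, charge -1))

The 1 ammonium counter-ion carries a total charge of +1, so each complex ion is 1−.
Ligand charges: 2×cyano (-1 each), 2×acetylacetonato (-1 each); total -4. So Rh + (-4) = 1−, giving Rh = +3.
Ligands are named alphabetically: acetylacetonato before cyano.
The complex ion is anionic, so rhodium takes the -ate form rhodate(III).

ammonium bis(acetylacetonato)dicyanorhodate(III)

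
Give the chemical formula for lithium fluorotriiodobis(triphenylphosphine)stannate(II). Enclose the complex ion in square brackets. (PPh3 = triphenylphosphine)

Ligands: 3 iodo (I, -1), 2 triphenylphosphine (PPh3, neutral), 1 fluoro (F, -1). Ligand charge sum = -4.
Charge balance with lithium (+1) requires 1 complex ion per 2 lithium.

Li2[SnFI3(PPh3)2]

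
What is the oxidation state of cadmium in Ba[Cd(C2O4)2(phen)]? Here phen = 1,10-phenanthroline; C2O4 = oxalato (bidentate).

+2

1 barium outside the brackets (+2 each) → the complex ion is 2−.
Ligand charges: 1×phen neutral; 2×C2O4 = -4; sum -4.
Cd + (-4) = 2− ⇒ Cd is +2.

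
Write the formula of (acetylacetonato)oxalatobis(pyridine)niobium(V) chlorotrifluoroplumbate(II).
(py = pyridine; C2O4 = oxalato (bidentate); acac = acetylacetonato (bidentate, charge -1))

[Nb(acac)(C2O4)(py)2][PbClF3]

Cation [Nb…]: ligand charges -3, Nb(V) ⇒ ion charge 2+.
Anion [Pb…]: ligand charges -4, Pb(II) ⇒ ion charge 2−.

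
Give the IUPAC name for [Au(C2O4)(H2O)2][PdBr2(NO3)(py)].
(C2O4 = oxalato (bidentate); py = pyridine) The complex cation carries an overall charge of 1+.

diaquaoxalatogold(III) dibromonitrato(pyridine)palladate(II)

The complex cation is given as 1+; its ligand charges sum to -2, so Au = +3.
A 1:1 salt means the anion carries the equal and opposite charge, 1−.
Anion: ligand charges sum to -3; for the ion to be 1−, Pd = +2.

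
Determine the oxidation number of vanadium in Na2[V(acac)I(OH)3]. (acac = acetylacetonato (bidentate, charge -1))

+3

2 sodium outside the brackets (+1 each) → the complex ion is 2−.
Ligand charges: 1×acac = -1; 3×OH = -3; 1×I = -1; sum -5.
V + (-5) = 2− ⇒ V is +3.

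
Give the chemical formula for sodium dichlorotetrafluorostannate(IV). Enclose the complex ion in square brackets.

Na2[SnCl2F4]

Ligands: 2 chloro (Cl, -1), 4 fluoro (F, -1). Ligand charge sum = -6.
Charge balance with sodium (+1) requires 1 complex ion per 2 sodium.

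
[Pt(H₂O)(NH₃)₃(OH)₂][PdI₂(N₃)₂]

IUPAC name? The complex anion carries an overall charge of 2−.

triammineaquadihydroxoplatinum(IV) diazidodiiodopalladate(II)

Both ions are complex: the cation is named first with the plain metal name, the anion second with the -ate form; each ion's ligands are alphabetised independently.
The complex anion is given as 2−; its ligand charges sum to -4, so Pd = +2.
A 1:1 salt means the cation carries the equal and opposite charge, 2+.
Cation: ligand charges sum to -2; for the ion to be 2+, Pt = +4.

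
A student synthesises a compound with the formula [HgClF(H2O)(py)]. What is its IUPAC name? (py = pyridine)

There is no counter-ion, so the complex is neutral overall.
Ligand charges: 1×pyridine (neutral), 1×fluoro (-1 each), 1×chloro (-1 each), 1×aqua (neutral); total -2. So Hg + (-2) = 0, giving Hg = +2.
Ligands are named alphabetically: aqua before chloro before fluoro before pyridine.

aquachlorofluoro(pyridine)mercury(II)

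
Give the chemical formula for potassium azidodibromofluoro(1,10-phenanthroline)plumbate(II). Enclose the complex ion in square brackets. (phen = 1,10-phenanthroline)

K2[PbBr2F(N3)(phen)]

Ligands: 1 1,10-phenanthroline (phen, neutral), 1 azido (N3, -1), 2 bromo (Br, -1), 1 fluoro (F, -1). Ligand charge sum = -4.
With Pb in oxidation state +2, the complex ion is [Pb...]^2−.
Charge balance with potassium (+1) requires 1 complex ion per 2 potassium.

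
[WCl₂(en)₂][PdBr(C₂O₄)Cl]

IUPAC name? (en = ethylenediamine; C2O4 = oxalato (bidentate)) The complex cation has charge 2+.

dichlorobis(ethylenediamine)tungsten(IV) bromochlorooxalatopalladate(II)

The complex cation is given as 2+; its ligand charges sum to -2, so W = +4.
A 1:1 salt means the anion carries the equal and opposite charge, 2−.
Anion: ligand charges sum to -4; for the ion to be 2−, Pd = +2.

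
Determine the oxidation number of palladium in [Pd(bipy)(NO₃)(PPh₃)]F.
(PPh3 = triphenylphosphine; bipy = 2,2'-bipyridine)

+2

1 fluoride outside the brackets (-1 each) → the complex ion is 1+.
Ligand charges: 1×PPh3 neutral; 1×bipy neutral; 1×NO3 = -1; sum -1.
Pd + (-1) = 1+ ⇒ Pd is +2.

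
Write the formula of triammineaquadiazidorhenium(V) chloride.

Ligands: 3 ammine (NH3, neutral), 1 aqua (H2O, neutral), 2 azido (N3, -1). Ligand charge sum = -2.
With Re in oxidation state +5, the complex ion is [Re...]^3+.
Charge balance with chloride (-1) requires 1 complex ion per 3 chloride.

[Re(H2O)(N3)2(NH3)3]Cl3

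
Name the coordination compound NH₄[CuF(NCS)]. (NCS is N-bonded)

The 1 ammonium counter-ion carries a total charge of +1, so each complex ion is 1−.
Ligand charges: 1×isothiocyanato (-1 each), 1×fluoro (-1 each); total -2. So Cu + (-2) = 1−, giving Cu = +1.
Ligands are named alphabetically: fluoro before isothiocyanato.
The complex ion is anionic, so copper takes the -ate form cuprate(I).

ammonium fluoroisothiocyanatocuprate(I)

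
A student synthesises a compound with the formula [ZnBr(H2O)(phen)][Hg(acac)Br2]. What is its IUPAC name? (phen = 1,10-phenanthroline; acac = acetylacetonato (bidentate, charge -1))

Both ions are complex: the cation is named first with the plain metal name, the anion second with the -ate form; each ion's ligands are alphabetised independently.
Zinc is always +2 in its complexes; the cation's ligand charges sum to -1, so the complex cation is 1+.
A 1:1 salt means the anion carries the equal and opposite charge, 1−.
Anion: ligand charges sum to -3; for the ion to be 1−, Hg = +2.

aquabromo(1,10-phenanthroline)zinc(II) (acetylacetonato)dibromomercurate(II)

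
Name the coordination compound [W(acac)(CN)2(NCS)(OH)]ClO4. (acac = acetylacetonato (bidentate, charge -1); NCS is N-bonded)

The 1 perchlorate counter-ion carries a total charge of -1, so each complex ion is 1+.
Ligand charges: 1×acetylacetonato (-1 each), 1×isothiocyanato (-1 each), 1×hydroxo (-1 each), 2×cyano (-1 each); total -5. So W + (-5) = 1+, giving W = +6.
Ligands are named alphabetically: acetylacetonato before cyano before hydroxo before isothiocyanato.

(acetylacetonato)dicyanohydroxoisothiocyanatotungsten(VI) perchlorate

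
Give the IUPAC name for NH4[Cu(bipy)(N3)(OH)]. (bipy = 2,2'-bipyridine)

ammonium azido(2,2'-bipyridine)hydroxocuprate(I)

The 1 ammonium counter-ion carries a total charge of +1, so each complex ion is 1−.
Ligand charges: 1×azido (-1 each), 1×hydroxo (-1 each), 1×2,2'-bipyridine (neutral); total -2. So Cu + (-2) = 1−, giving Cu = +1.
The complex ion is anionic, so copper takes the -ate form cuprate(I).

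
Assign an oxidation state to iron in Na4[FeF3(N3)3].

+2

4 sodium outside the brackets (+1 each) → the complex ion is 4−.
Ligand charges: 3×N3 = -3; 3×F = -3; sum -6.
Fe + (-6) = 4− ⇒ Fe is +2.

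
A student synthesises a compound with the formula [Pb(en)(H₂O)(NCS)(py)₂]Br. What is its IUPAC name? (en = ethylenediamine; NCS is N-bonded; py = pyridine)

The 1 bromide counter-ion carries a total charge of -1, so each complex ion is 1+.
Ligand charges: 1×ethylenediamine (neutral), 1×isothiocyanato (-1 each), 2×pyridine (neutral), 1×aqua (neutral); total -1. So Pb + (-1) = 1+, giving Pb = +2.
Ligands are named alphabetically: aqua before ethylenediamine before isothiocyanato before pyridine.

aqua(ethylenediamine)isothiocyanatobis(pyridine)lead(II) bromide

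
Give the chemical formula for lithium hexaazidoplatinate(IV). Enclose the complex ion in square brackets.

Ligands: 6 azido (N3, -1). Ligand charge sum = -6.
Charge balance with lithium (+1) requires 1 complex ion per 2 lithium.

Li2[Pt(N3)6]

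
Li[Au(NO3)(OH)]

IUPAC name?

The 1 lithium counter-ion carries a total charge of +1, so each complex ion is 1−.
Ligand charges: 1×hydroxo (-1 each), 1×nitrato (-1 each); total -2. So Au + (-2) = 1−, giving Au = +1.
The complex ion is anionic, so gold takes the -ate form aurate(I).

lithium hydroxonitratoaurate(I)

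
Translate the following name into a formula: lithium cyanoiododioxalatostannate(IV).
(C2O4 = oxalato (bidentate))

Ligands: 1 iodo (I, -1), 1 cyano (CN, -1), 2 oxalato (C2O4, -2). Ligand charge sum = -6.
With Sn in oxidation state +4, the complex ion is [Sn...]^2−.
Charge balance with lithium (+1) requires 1 complex ion per 2 lithium.

Li2[Sn(C2O4)2(CN)I]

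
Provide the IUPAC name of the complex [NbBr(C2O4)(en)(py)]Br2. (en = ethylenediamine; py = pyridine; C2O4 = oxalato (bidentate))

The 2 bromide counter-ions carry a total charge of -2, so each complex ion is 2+.
Ligand charges: 1×ethylenediamine (neutral), 1×pyridine (neutral), 1×oxalato (-2 each), 1×bromo (-1 each); total -3. So Nb + (-3) = 2+, giving Nb = +5.
Ligands are named alphabetically: bromo before ethylenediamine before oxalato before pyridine.

bromo(ethylenediamine)oxalato(pyridine)niobium(V) bromide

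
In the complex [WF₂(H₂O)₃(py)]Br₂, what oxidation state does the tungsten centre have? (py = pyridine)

2 bromide outside the brackets (-1 each) → the complex ion is 2+.
Ligand charges: 1×py neutral; 3×H2O neutral; 2×F = -2; sum -2.
W + (-2) = 2+ ⇒ W is +4.

+4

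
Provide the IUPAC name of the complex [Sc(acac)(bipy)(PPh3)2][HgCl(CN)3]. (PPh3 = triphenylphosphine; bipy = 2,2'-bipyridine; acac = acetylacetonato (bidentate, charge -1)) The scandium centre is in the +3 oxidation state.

Sc is given as +3; the cation's ligand charges sum to -1, so the complex cation is 2+.
A 1:1 salt means the anion carries the equal and opposite charge, 2−.
Anion: ligand charges sum to -4; for the ion to be 2−, Hg = +2.

(acetylacetonato)(2,2'-bipyridine)bis(triphenylphosphine)scandium(III) chlorotricyanomercurate(II)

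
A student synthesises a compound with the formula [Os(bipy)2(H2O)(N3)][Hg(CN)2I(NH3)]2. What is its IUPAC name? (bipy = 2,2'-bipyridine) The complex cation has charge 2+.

aquaazidobis(2,2'-bipyridine)osmium(III) amminedicyanoiodomercurate(II)

Both ions are complex: the cation is named first with the plain metal name, the anion second with the -ate form; each ion's ligands are alphabetised independently.
The complex cation is given as 2+; its ligand charges sum to -1, so Os = +3.
With 2 anions per cation, each anion must be 2/2 = 1−.
Anion: ligand charges sum to -3; for the ion to be 1−, Hg = +2.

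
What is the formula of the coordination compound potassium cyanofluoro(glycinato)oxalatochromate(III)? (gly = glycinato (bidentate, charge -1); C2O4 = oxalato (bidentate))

Ligands: 1 glycinato (gly, -1), 1 fluoro (F, -1), 1 cyano (CN, -1), 1 oxalato (C2O4, -2). Ligand charge sum = -5.
With Cr in oxidation state +3, the complex ion is [Cr...]^2−.
Charge balance with potassium (+1) requires 1 complex ion per 2 potassium.

K2[Cr(C2O4)(CN)F(gly)]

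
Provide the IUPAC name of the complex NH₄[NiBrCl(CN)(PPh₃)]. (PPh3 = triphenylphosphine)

ammonium bromochlorocyano(triphenylphosphine)nickelate(II)

The 1 ammonium counter-ion carries a total charge of +1, so each complex ion is 1−.
Ligand charges: 1×triphenylphosphine (neutral), 1×bromo (-1 each), 1×cyano (-1 each), 1×chloro (-1 each); total -3. So Ni + (-3) = 1−, giving Ni = +2.
The complex ion is anionic, so nickel takes the -ate form nickelate(II).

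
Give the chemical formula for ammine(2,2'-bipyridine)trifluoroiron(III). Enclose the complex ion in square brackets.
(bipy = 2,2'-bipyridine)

Ligands: 3 fluoro (F, -1), 1 ammine (NH3, neutral), 1 2,2'-bipyridine (bipy, neutral). Ligand charge sum = -3.
With Fe in oxidation state +3, the complex ion is [Fe...].

[Fe(bipy)F3(NH3)]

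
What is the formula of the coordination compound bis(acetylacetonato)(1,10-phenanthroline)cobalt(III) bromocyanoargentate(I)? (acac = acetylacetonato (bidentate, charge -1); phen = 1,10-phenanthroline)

Cation [Co…]: ligand charges -2, Co(III) ⇒ ion charge 1+.
Anion [Ag…]: ligand charges -2, Ag(I) ⇒ ion charge 1−.
One 1+ cation balances one 1− anion.

[Co(acac)2(phen)][AgBr(CN)]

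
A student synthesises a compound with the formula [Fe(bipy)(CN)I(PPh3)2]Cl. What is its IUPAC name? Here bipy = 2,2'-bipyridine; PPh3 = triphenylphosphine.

The 1 chloride counter-ion carries a total charge of -1, so each complex ion is 1+.
Ligand charges: 1×2,2'-bipyridine (neutral), 1×cyano (-1 each), 2×triphenylphosphine (neutral), 1×iodo (-1 each); total -2. So Fe + (-2) = 1+, giving Fe = +3.
Ligands are named alphabetically: bipyridine before cyano before iodo before triphenylphosphine.

(2,2'-bipyridine)cyanoiodobis(triphenylphosphine)iron(III) chloride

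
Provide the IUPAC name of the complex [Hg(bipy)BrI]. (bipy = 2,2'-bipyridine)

There is no counter-ion, so the complex is neutral overall.
Ligand charges: 1×2,2'-bipyridine (neutral), 1×iodo (-1 each), 1×bromo (-1 each); total -2. So Hg + (-2) = 0, giving Hg = +2.
Ligands are named alphabetically: bipyridine before bromo before iodo.

(2,2'-bipyridine)bromoiodomercury(II)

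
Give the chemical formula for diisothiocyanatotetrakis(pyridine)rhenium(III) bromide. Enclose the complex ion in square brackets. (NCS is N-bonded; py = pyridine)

Ligands: 2 isothiocyanato (NCS, -1), 4 pyridine (py, neutral). Ligand charge sum = -2.
Charge balance with bromide (-1) requires 1 complex ion per 1 bromide.

[Re(NCS)2(py)4]Br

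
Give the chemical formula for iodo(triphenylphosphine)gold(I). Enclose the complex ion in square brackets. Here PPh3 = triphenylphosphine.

[AuI(PPh3)]

Ligands: 1 triphenylphosphine (PPh3, neutral), 1 iodo (I, -1). Ligand charge sum = -1.
With Au in oxidation state +1, the complex ion is [Au...].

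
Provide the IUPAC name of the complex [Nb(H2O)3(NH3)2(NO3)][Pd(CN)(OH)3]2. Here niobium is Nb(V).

Both ions are complex: the cation is named first with the plain metal name, the anion second with the -ate form; each ion's ligands are alphabetised independently.
Nb is given as +5; the cation's ligand charges sum to -1, so the complex cation is 4+.
With 2 anions per cation, each anion must be 4/2 = 2−.
Anion: ligand charges sum to -4; for the ion to be 2−, Pd = +2.

diamminetriaquanitratoniobium(V) cyanotrihydroxopalladate(II)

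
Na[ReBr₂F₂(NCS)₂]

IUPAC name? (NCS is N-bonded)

The 1 sodium counter-ion carries a total charge of +1, so each complex ion is 1−.
Ligand charges: 2×bromo (-1 each), 2×fluoro (-1 each), 2×isothiocyanato (-1 each); total -6. So Re + (-6) = 1−, giving Re = +5.
The complex ion is anionic, so rhenium takes the -ate form rhenate(V).

sodium dibromodifluorodiisothiocyanatorhenate(V)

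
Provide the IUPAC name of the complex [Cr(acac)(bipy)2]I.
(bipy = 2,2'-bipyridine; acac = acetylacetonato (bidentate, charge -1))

The 1 iodide counter-ion carries a total charge of -1, so each complex ion is 1+.
Ligand charges: 2×2,2'-bipyridine (neutral), 1×acetylacetonato (-1 each); total -1. So Cr + (-1) = 1+, giving Cr = +2.
Ligands are named alphabetically: acetylacetonato before bipyridine.

(acetylacetonato)bis(2,2'-bipyridine)chromium(II) iodide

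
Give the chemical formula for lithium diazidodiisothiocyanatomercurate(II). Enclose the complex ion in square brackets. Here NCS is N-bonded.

Ligands: 2 azido (N3, -1), 2 isothiocyanato (NCS, -1). Ligand charge sum = -4.
With Hg in oxidation state +2, the complex ion is [Hg...]^2−.
Charge balance with lithium (+1) requires 1 complex ion per 2 lithium.

Li2[Hg(N3)2(NCS)2]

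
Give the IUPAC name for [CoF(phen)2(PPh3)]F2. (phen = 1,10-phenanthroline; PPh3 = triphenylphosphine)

fluorobis(1,10-phenanthroline)(triphenylphosphine)cobalt(III) fluoride

The 2 fluoride counter-ions carry a total charge of -2, so each complex ion is 2+.
Ligand charges: 1×fluoro (-1 each), 2×1,10-phenanthroline (neutral), 1×triphenylphosphine (neutral); total -1. So Co + (-1) = 2+, giving Co = +3.
Ligands are named alphabetically: fluoro before phenanthroline before triphenylphosphine.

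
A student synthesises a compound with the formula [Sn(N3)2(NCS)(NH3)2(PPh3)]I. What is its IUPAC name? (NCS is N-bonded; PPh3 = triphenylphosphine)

The 1 iodide counter-ion carries a total charge of -1, so each complex ion is 1+.
Ligand charges: 2×ammine (neutral), 1×isothiocyanato (-1 each), 2×azido (-1 each), 1×triphenylphosphine (neutral); total -3. So Sn + (-3) = 1+, giving Sn = +4.
Ligands are named alphabetically: ammine before azido before isothiocyanato before triphenylphosphine.

diamminediazidoisothiocyanato(triphenylphosphine)tin(IV) iodide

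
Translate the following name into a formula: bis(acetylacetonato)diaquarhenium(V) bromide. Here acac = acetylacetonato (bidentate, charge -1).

Ligands: 2 acetylacetonato (acac, -1), 2 aqua (H2O, neutral). Ligand charge sum = -2.
With Re in oxidation state +5, the complex ion is [Re...]^3+.
Charge balance with bromide (-1) requires 1 complex ion per 3 bromide.

[Re(acac)2(H2O)2]Br3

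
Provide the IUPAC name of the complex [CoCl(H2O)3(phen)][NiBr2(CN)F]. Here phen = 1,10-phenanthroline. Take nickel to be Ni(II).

Both ions are complex: the cation is named first with the plain metal name, the anion second with the -ate form; each ion's ligands are alphabetised independently.
Ni is given as +2; the anion's ligand charges sum to -4, so the complex anion is 2−.
A 1:1 salt means the cation carries the equal and opposite charge, 2+.
Cation: ligand charges sum to -1; for the ion to be 2+, Co = +3.

triaquachloro(1,10-phenanthroline)cobalt(III) dibromocyanofluoronickelate(II)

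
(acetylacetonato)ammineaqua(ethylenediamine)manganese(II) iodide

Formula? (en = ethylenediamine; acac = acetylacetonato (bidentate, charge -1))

[Mn(acac)(en)(H2O)(NH3)]I

Ligands: 1 ethylenediamine (en, neutral), 1 ammine (NH3, neutral), 1 aqua (H2O, neutral), 1 acetylacetonato (acac, -1). Ligand charge sum = -1.
With Mn in oxidation state +2, the complex ion is [Mn...]^1+.
Charge balance with iodide (-1) requires 1 complex ion per 1 iodide.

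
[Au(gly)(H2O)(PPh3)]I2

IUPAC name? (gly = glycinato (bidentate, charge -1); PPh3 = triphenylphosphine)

aqua(glycinato)(triphenylphosphine)gold(III) iodide

The 2 iodide counter-ions carry a total charge of -2, so each complex ion is 2+.
Ligand charges: 1×glycinato (-1 each), 1×triphenylphosphine (neutral), 1×aqua (neutral); total -1. So Au + (-1) = 2+, giving Au = +3.
Ligands are named alphabetically: aqua before glycinato before triphenylphosphine.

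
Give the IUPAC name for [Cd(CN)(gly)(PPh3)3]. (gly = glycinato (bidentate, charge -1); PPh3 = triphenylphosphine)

cyano(glycinato)tris(triphenylphosphine)cadmium(II)

There is no counter-ion, so the complex is neutral overall.
Ligand charges: 1×cyano (-1 each), 1×glycinato (-1 each), 3×triphenylphosphine (neutral); total -2. So Cd + (-2) = 0, giving Cd = +2.
Ligands are named alphabetically: cyano before glycinato before triphenylphosphine.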